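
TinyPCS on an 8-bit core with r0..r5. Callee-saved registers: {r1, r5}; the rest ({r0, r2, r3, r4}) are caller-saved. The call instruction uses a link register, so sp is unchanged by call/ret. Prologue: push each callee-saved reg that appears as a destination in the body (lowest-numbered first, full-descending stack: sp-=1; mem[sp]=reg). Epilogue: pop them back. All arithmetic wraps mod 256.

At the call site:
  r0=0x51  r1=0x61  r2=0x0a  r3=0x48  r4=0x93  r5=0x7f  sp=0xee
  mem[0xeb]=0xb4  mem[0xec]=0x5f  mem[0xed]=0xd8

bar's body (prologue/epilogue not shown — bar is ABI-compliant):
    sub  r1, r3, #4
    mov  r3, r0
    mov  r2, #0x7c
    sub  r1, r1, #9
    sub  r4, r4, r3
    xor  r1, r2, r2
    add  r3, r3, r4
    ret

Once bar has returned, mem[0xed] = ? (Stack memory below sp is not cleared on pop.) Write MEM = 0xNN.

MEM = 0x61

prologue: push r1 → mem[0xed]=0x61, sp=0xed
body[0] sub  r1, r3, #4 → r1=0x44
body[1] mov  r3, r0 → r3=0x51
body[2] mov  r2, #0x7c → r2=0x7c
body[3] sub  r1, r1, #9 → r1=0x3b
body[4] sub  r4, r4, r3 → r4=0x42
body[5] xor  r1, r2, r2 → r1=0x00
body[6] add  r3, r3, r4 → r3=0x93
epilogue: pop r1=0x61, sp=0xee
prologue pushed ['r1'] at ['0xed']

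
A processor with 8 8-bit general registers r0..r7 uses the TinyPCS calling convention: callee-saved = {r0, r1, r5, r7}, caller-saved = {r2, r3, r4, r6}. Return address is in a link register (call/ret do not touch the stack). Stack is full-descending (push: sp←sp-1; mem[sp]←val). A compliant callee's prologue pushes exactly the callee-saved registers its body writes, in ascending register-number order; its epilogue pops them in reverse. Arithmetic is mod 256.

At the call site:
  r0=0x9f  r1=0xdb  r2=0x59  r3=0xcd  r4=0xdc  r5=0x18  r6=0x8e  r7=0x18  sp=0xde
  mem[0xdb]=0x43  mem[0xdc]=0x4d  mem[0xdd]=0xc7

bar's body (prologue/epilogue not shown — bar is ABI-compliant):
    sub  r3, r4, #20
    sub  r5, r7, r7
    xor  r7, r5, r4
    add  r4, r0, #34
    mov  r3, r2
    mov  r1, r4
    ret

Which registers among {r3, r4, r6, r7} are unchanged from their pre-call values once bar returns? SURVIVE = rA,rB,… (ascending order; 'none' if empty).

SURVIVE = r6,r7

prologue: push r1 → mem[0xdd]=0xdb, sp=0xdd
prologue: push r5 → mem[0xdc]=0x18, sp=0xdc
prologue: push r7 → mem[0xdb]=0x18, sp=0xdb
body[0] sub  r3, r4, #20 → r3=0xc8
body[1] sub  r5, r7, r7 → r5=0x00
body[2] xor  r7, r5, r4 → r7=0xdc
body[3] add  r4, r0, #34 → r4=0xc1
body[4] mov  r3, r2 → r3=0x59
body[5] mov  r1, r4 → r1=0xc1
epilogue: pop r7=0x18, sp=0xdc
epilogue: pop r5=0x18, sp=0xdd
epilogue: pop r1=0xdb, sp=0xde
r3: caller-saved, written=True
r4: caller-saved, written=True
r6: caller-saved, written=False
r7: callee-saved, written=True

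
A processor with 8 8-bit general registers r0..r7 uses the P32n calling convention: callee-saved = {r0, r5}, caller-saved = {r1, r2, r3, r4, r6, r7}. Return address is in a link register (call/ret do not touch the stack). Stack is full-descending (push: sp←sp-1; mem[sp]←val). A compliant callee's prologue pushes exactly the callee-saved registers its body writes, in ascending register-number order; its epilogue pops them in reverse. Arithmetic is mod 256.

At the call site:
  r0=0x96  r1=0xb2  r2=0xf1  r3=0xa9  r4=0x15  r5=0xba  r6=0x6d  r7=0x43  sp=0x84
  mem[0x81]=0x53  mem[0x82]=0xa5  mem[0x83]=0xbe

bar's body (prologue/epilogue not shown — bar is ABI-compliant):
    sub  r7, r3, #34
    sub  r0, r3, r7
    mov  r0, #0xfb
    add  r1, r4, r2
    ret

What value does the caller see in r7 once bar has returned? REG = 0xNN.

prologue: push r0 -> mem[0x83]=0x96, sp=0x83
body[0] sub  r7, r3, #34 -> r7=0x87
body[1] sub  r0, r3, r7 -> r0=0x22
body[2] mov  r0, #0xfb -> r0=0xfb
body[3] add  r1, r4, r2 -> r1=0x06
epilogue: pop r0=0x96, sp=0x84
r7 is caller-saved -> body value

REG = 0x87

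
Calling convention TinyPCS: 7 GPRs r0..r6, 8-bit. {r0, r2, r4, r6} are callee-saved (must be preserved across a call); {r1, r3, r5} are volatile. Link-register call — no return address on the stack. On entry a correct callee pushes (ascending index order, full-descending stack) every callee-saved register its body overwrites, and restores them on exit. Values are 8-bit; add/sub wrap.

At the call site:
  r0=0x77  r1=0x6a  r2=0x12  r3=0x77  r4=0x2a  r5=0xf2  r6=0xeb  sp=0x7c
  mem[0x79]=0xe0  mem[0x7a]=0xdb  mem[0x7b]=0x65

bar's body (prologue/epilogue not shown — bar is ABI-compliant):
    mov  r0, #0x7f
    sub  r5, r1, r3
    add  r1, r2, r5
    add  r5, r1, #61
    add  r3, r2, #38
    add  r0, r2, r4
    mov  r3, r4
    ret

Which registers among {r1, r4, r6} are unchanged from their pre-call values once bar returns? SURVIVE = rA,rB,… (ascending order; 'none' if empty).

SURVIVE = r4,r6

prologue: push r0 → mem[0x7b]=0x77, sp=0x7b
body[0] mov  r0, #0x7f → r0=0x7f
body[1] sub  r5, r1, r3 → r5=0xf3
body[2] add  r1, r2, r5 → r1=0x05
body[3] add  r5, r1, #61 → r5=0x42
body[4] add  r3, r2, #38 → r3=0x38
body[5] add  r0, r2, r4 → r0=0x3c
body[6] mov  r3, r4 → r3=0x2a
epilogue: pop r0=0x77, sp=0x7c
r1: caller-saved, written=True
r4: callee-saved, written=False
r6: callee-saved, written=False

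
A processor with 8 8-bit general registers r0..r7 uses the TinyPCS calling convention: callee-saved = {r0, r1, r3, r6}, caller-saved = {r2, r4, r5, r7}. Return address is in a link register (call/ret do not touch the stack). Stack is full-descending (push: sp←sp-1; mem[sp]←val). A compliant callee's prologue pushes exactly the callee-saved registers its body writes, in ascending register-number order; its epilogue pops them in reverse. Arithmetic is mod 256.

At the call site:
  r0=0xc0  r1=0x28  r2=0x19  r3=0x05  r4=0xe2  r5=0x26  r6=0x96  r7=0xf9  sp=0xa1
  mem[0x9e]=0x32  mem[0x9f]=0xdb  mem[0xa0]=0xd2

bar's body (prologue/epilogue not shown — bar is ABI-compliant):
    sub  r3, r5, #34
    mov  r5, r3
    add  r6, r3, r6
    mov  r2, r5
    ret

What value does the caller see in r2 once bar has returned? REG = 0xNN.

prologue: push r3 → mem[0xa0]=0x05, sp=0xa0
prologue: push r6 → mem[0x9f]=0x96, sp=0x9f
body[0] sub  r3, r5, #34 → r3=0x04
body[1] mov  r5, r3 → r5=0x04
body[2] add  r6, r3, r6 → r6=0x9a
body[3] mov  r2, r5 → r2=0x04
epilogue: pop r6=0x96, sp=0xa0
epilogue: pop r3=0x05, sp=0xa1
r2 is caller-saved → body value

REG = 0x04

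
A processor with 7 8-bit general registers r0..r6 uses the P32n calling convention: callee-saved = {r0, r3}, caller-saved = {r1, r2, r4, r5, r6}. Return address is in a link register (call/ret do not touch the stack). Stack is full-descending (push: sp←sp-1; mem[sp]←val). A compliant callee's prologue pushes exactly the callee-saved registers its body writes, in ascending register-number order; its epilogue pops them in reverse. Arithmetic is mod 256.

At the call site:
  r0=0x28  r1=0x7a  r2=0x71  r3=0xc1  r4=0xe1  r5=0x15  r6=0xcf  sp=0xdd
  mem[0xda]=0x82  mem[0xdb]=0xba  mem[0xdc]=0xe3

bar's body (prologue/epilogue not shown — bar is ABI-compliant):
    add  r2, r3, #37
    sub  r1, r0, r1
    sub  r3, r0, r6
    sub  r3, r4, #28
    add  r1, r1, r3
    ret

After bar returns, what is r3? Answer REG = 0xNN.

REG = 0xc1

prologue: push r3 -> mem[0xdc]=0xc1, sp=0xdc
body[0] add  r2, r3, #37 -> r2=0xe6
body[1] sub  r1, r0, r1 -> r1=0xae
body[2] sub  r3, r0, r6 -> r3=0x59
body[3] sub  r3, r4, #28 -> r3=0xc5
body[4] add  r1, r1, r3 -> r1=0x73
epilogue: pop r3=0xc1, sp=0xdd
r3 is callee-saved -> restored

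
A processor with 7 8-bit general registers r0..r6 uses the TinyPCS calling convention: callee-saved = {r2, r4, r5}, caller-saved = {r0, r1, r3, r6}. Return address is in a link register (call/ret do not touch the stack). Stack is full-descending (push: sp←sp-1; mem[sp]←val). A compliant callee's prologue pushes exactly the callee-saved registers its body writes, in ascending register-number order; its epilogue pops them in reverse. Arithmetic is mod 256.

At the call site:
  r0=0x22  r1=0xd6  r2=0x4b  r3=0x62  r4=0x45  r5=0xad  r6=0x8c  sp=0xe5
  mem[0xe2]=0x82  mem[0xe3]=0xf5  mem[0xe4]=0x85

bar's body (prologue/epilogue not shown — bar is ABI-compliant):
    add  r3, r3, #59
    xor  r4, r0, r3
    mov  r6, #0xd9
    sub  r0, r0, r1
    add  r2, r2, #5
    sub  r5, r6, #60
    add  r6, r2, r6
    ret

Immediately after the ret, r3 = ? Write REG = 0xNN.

REG = 0x9d

prologue: push r2 → mem[0xe4]=0x4b, sp=0xe4
prologue: push r4 → mem[0xe3]=0x45, sp=0xe3
prologue: push r5 → mem[0xe2]=0xad, sp=0xe2
body[0] add  r3, r3, #59 → r3=0x9d
body[1] xor  r4, r0, r3 → r4=0xbf
body[2] mov  r6, #0xd9 → r6=0xd9
body[3] sub  r0, r0, r1 → r0=0x4c
body[4] add  r2, r2, #5 → r2=0x50
body[5] sub  r5, r6, #60 → r5=0x9d
body[6] add  r6, r2, r6 → r6=0x29
epilogue: pop r5=0xad, sp=0xe3
epilogue: pop r4=0x45, sp=0xe4
epilogue: pop r2=0x4b, sp=0xe5
r3 is caller-saved → body value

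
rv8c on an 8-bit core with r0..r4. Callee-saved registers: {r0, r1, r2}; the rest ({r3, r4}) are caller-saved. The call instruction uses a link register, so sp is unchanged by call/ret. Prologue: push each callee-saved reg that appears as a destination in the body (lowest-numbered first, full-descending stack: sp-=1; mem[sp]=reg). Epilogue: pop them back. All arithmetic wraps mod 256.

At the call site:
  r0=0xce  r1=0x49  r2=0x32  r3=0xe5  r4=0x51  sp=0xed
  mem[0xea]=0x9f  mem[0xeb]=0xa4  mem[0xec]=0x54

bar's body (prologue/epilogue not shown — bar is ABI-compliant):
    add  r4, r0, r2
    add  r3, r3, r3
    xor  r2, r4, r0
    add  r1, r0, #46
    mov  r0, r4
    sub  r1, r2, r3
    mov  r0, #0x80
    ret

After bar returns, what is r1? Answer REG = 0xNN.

prologue: push r0 -> mem[0xec]=0xce, sp=0xec
prologue: push r1 -> mem[0xeb]=0x49, sp=0xeb
prologue: push r2 -> mem[0xea]=0x32, sp=0xea
body[0] add  r4, r0, r2 -> r4=0x00
body[1] add  r3, r3, r3 -> r3=0xca
body[2] xor  r2, r4, r0 -> r2=0xce
body[3] add  r1, r0, #46 -> r1=0xfc
body[4] mov  r0, r4 -> r0=0x00
body[5] sub  r1, r2, r3 -> r1=0x04
body[6] mov  r0, #0x80 -> r0=0x80
epilogue: pop r2=0x32, sp=0xeb
epilogue: pop r1=0x49, sp=0xec
epilogue: pop r0=0xce, sp=0xed
r1 is callee-saved -> restored

REG = 0x49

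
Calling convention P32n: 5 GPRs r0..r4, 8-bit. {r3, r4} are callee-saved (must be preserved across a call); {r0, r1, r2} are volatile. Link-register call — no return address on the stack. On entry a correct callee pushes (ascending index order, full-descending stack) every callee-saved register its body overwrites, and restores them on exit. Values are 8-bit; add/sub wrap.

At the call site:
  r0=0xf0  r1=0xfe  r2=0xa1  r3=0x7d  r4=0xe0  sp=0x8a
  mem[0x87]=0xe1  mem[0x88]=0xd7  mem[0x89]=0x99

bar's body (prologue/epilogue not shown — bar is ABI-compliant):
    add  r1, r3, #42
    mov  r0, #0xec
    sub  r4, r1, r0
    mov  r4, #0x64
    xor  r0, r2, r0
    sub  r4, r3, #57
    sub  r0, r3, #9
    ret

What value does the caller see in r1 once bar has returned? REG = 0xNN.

REG = 0xa7

prologue: push r4 -> mem[0x89]=0xe0, sp=0x89
body[0] add  r1, r3, #42 -> r1=0xa7
body[1] mov  r0, #0xec -> r0=0xec
body[2] sub  r4, r1, r0 -> r4=0xbb
body[3] mov  r4, #0x64 -> r4=0x64
body[4] xor  r0, r2, r0 -> r0=0x4d
body[5] sub  r4, r3, #57 -> r4=0x44
body[6] sub  r0, r3, #9 -> r0=0x74
epilogue: pop r4=0xe0, sp=0x8a
r1 is caller-saved -> body value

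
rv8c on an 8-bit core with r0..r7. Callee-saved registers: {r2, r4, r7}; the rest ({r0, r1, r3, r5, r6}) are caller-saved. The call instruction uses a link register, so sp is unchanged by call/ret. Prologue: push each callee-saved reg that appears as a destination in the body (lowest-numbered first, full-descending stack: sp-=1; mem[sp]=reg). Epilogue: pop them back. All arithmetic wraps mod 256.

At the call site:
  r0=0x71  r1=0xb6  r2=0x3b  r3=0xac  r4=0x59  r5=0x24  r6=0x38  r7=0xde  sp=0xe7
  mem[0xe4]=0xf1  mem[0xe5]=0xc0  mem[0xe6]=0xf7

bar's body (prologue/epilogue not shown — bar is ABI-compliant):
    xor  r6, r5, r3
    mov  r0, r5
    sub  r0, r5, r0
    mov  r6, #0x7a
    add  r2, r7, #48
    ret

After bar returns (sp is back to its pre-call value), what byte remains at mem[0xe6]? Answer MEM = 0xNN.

MEM = 0x3b

prologue: push r2 -> mem[0xe6]=0x3b, sp=0xe6
body[0] xor  r6, r5, r3 -> r6=0x88
body[1] mov  r0, r5 -> r0=0x24
body[2] sub  r0, r5, r0 -> r0=0x00
body[3] mov  r6, #0x7a -> r6=0x7a
body[4] add  r2, r7, #48 -> r2=0x0e
epilogue: pop r2=0x3b, sp=0xe7
prologue pushed ['r2'] at ['0xe6']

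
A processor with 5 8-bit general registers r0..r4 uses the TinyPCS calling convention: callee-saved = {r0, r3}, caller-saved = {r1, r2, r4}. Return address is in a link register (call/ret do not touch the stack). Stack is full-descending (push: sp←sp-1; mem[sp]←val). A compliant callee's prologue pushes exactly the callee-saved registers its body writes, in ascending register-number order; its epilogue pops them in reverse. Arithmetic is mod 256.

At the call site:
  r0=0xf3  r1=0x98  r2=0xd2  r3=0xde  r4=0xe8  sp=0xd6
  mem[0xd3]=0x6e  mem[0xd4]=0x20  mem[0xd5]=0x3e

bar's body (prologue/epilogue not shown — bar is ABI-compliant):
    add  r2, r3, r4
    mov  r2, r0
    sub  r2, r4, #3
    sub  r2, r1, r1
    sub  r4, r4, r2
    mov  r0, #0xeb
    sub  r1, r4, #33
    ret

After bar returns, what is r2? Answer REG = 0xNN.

prologue: push r0 -> mem[0xd5]=0xf3, sp=0xd5
body[0] add  r2, r3, r4 -> r2=0xc6
body[1] mov  r2, r0 -> r2=0xf3
body[2] sub  r2, r4, #3 -> r2=0xe5
body[3] sub  r2, r1, r1 -> r2=0x00
body[4] sub  r4, r4, r2 -> r4=0xe8
body[5] mov  r0, #0xeb -> r0=0xeb
body[6] sub  r1, r4, #33 -> r1=0xc7
epilogue: pop r0=0xf3, sp=0xd6
r2 is caller-saved -> body value

REG = 0x00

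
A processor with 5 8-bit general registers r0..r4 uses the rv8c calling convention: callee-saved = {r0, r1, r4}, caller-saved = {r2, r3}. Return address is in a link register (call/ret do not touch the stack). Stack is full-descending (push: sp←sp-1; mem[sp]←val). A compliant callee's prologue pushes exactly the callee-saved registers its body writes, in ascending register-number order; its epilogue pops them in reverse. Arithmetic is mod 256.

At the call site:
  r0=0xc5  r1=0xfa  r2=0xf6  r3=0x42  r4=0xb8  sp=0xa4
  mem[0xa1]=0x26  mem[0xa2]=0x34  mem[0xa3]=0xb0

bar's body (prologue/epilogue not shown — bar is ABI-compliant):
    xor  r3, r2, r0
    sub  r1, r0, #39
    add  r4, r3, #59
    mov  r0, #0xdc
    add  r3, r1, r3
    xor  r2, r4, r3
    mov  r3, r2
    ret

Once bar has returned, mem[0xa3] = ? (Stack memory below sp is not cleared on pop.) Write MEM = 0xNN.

MEM = 0xc5

prologue: push r0 → mem[0xa3]=0xc5, sp=0xa3
prologue: push r1 → mem[0xa2]=0xfa, sp=0xa2
prologue: push r4 → mem[0xa1]=0xb8, sp=0xa1
body[0] xor  r3, r2, r0 → r3=0x33
body[1] sub  r1, r0, #39 → r1=0x9e
body[2] add  r4, r3, #59 → r4=0x6e
body[3] mov  r0, #0xdc → r0=0xdc
body[4] add  r3, r1, r3 → r3=0xd1
body[5] xor  r2, r4, r3 → r2=0xbf
body[6] mov  r3, r2 → r3=0xbf
epilogue: pop r4=0xb8, sp=0xa2
epilogue: pop r1=0xfa, sp=0xa3
epilogue: pop r0=0xc5, sp=0xa4
prologue pushed ['r0', 'r1', 'r4'] at ['0xa3', '0xa2', '0xa1']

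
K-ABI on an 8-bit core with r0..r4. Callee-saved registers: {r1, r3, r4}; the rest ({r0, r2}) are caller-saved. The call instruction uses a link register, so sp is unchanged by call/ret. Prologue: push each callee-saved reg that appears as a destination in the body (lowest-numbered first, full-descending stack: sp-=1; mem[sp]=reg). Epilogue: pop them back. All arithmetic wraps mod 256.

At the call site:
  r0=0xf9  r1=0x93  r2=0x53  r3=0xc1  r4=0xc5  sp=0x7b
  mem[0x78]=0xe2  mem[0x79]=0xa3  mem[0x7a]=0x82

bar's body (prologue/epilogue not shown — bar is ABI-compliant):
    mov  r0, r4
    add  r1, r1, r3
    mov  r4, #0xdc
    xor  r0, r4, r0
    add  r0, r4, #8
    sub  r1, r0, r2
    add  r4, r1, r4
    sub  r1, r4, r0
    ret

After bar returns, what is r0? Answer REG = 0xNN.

REG = 0xe4

prologue: push r1 -> mem[0x7a]=0x93, sp=0x7a
prologue: push r4 -> mem[0x79]=0xc5, sp=0x79
body[0] mov  r0, r4 -> r0=0xc5
body[1] add  r1, r1, r3 -> r1=0x54
body[2] mov  r4, #0xdc -> r4=0xdc
body[3] xor  r0, r4, r0 -> r0=0x19
body[4] add  r0, r4, #8 -> r0=0xe4
body[5] sub  r1, r0, r2 -> r1=0x91
body[6] add  r4, r1, r4 -> r4=0x6d
body[7] sub  r1, r4, r0 -> r1=0x89
epilogue: pop r4=0xc5, sp=0x7a
epilogue: pop r1=0x93, sp=0x7b
r0 is caller-saved -> body value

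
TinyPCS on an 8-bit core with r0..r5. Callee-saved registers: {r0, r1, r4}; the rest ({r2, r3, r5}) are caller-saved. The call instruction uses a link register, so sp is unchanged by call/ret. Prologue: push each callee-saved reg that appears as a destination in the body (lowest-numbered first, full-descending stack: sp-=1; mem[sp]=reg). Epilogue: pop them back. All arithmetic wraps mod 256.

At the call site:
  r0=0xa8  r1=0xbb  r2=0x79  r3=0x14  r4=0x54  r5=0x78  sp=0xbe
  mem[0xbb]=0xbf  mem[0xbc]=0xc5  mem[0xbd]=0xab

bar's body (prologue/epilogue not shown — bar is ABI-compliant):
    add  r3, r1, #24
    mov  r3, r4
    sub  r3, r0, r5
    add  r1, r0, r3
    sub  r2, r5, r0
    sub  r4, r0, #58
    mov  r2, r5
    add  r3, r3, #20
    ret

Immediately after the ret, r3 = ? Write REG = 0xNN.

REG = 0x44

prologue: push r1 → mem[0xbd]=0xbb, sp=0xbd
prologue: push r4 → mem[0xbc]=0x54, sp=0xbc
body[0] add  r3, r1, #24 → r3=0xd3
body[1] mov  r3, r4 → r3=0x54
body[2] sub  r3, r0, r5 → r3=0x30
body[3] add  r1, r0, r3 → r1=0xd8
body[4] sub  r2, r5, r0 → r2=0xd0
body[5] sub  r4, r0, #58 → r4=0x6e
body[6] mov  r2, r5 → r2=0x78
body[7] add  r3, r3, #20 → r3=0x44
epilogue: pop r4=0x54, sp=0xbd
epilogue: pop r1=0xbb, sp=0xbe
r3 is caller-saved → body value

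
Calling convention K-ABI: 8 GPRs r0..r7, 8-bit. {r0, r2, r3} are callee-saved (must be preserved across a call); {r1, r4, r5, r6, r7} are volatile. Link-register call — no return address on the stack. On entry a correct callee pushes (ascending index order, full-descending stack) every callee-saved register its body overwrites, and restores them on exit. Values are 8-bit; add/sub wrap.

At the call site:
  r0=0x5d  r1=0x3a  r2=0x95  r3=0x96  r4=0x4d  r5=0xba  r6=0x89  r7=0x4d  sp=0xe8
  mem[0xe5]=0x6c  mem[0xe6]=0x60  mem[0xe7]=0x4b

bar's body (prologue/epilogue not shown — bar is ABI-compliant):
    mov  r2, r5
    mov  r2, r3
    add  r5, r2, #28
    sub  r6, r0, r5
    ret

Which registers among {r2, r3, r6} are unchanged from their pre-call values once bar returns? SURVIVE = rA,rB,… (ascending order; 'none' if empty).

SURVIVE = r2,r3

prologue: push r2 → mem[0xe7]=0x95, sp=0xe7
body[0] mov  r2, r5 → r2=0xba
body[1] mov  r2, r3 → r2=0x96
body[2] add  r5, r2, #28 → r5=0xb2
body[3] sub  r6, r0, r5 → r6=0xab
epilogue: pop r2=0x95, sp=0xe8
r2: callee-saved, written=True
r3: callee-saved, written=False
r6: caller-saved, written=True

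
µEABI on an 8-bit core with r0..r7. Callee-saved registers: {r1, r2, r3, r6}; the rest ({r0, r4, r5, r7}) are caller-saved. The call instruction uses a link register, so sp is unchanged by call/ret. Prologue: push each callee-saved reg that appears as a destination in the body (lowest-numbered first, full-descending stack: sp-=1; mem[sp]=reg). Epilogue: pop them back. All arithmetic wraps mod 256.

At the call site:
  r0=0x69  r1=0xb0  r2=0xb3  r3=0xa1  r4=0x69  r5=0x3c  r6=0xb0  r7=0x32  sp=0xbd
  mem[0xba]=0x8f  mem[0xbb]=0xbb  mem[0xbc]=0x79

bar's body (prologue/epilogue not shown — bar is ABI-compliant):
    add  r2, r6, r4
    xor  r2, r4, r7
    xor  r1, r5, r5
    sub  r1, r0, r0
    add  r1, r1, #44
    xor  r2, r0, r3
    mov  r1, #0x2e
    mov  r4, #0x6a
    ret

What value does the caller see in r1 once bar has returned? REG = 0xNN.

prologue: push r1 -> mem[0xbc]=0xb0, sp=0xbc
prologue: push r2 -> mem[0xbb]=0xb3, sp=0xbb
body[0] add  r2, r6, r4 -> r2=0x19
body[1] xor  r2, r4, r7 -> r2=0x5b
body[2] xor  r1, r5, r5 -> r1=0x00
body[3] sub  r1, r0, r0 -> r1=0x00
body[4] add  r1, r1, #44 -> r1=0x2c
body[5] xor  r2, r0, r3 -> r2=0xc8
body[6] mov  r1, #0x2e -> r1=0x2e
body[7] mov  r4, #0x6a -> r4=0x6a
epilogue: pop r2=0xb3, sp=0xbc
epilogue: pop r1=0xb0, sp=0xbd
r1 is callee-saved -> restored

REG = 0xb0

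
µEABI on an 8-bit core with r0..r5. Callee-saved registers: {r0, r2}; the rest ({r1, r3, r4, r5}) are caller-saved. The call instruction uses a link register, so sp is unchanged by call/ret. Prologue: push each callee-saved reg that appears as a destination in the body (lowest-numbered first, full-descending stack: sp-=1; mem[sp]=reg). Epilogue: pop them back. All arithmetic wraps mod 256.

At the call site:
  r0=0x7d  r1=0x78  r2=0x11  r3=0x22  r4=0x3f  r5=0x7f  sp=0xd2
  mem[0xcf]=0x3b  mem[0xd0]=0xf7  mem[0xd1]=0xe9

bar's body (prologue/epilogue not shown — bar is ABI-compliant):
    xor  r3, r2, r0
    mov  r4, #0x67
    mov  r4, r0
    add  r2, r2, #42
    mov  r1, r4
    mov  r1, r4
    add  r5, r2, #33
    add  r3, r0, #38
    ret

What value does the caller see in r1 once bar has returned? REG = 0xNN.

prologue: push r2 -> mem[0xd1]=0x11, sp=0xd1
body[0] xor  r3, r2, r0 -> r3=0x6c
body[1] mov  r4, #0x67 -> r4=0x67
body[2] mov  r4, r0 -> r4=0x7d
body[3] add  r2, r2, #42 -> r2=0x3b
body[4] mov  r1, r4 -> r1=0x7d
body[5] mov  r1, r4 -> r1=0x7d
body[6] add  r5, r2, #33 -> r5=0x5c
body[7] add  r3, r0, #38 -> r3=0xa3
epilogue: pop r2=0x11, sp=0xd2
r1 is caller-saved -> body value

REG = 0x7d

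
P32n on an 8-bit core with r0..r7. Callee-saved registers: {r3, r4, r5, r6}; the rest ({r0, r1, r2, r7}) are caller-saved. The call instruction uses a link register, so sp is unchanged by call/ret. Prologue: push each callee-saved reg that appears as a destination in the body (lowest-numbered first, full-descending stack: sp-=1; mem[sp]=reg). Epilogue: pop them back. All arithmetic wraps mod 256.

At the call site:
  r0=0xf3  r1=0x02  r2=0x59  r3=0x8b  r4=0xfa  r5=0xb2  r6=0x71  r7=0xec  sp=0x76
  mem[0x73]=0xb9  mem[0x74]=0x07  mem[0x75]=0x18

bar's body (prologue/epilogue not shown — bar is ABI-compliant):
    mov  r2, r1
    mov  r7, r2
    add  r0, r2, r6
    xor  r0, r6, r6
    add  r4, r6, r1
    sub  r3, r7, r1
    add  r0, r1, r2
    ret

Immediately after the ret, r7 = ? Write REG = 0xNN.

prologue: push r3 → mem[0x75]=0x8b, sp=0x75
prologue: push r4 → mem[0x74]=0xfa, sp=0x74
body[0] mov  r2, r1 → r2=0x02
body[1] mov  r7, r2 → r7=0x02
body[2] add  r0, r2, r6 → r0=0x73
body[3] xor  r0, r6, r6 → r0=0x00
body[4] add  r4, r6, r1 → r4=0x73
body[5] sub  r3, r7, r1 → r3=0x00
body[6] add  r0, r1, r2 → r0=0x04
epilogue: pop r4=0xfa, sp=0x75
epilogue: pop r3=0x8b, sp=0x76
r7 is caller-saved → body value

REG = 0x02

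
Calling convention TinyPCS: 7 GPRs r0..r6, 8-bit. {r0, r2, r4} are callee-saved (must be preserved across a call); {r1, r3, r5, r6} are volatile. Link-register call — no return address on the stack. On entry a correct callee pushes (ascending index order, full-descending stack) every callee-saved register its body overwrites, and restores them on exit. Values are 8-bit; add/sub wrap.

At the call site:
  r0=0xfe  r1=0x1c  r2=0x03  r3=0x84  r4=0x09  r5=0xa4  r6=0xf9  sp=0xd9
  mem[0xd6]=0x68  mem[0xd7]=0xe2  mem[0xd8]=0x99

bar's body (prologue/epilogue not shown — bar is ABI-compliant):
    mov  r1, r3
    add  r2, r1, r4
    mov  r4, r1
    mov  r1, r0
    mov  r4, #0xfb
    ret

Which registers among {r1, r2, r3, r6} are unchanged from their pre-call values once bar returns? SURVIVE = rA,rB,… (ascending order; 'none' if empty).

prologue: push r2 → mem[0xd8]=0x03, sp=0xd8
prologue: push r4 → mem[0xd7]=0x09, sp=0xd7
body[0] mov  r1, r3 → r1=0x84
body[1] add  r2, r1, r4 → r2=0x8d
body[2] mov  r4, r1 → r4=0x84
body[3] mov  r1, r0 → r1=0xfe
body[4] mov  r4, #0xfb → r4=0xfb
epilogue: pop r4=0x09, sp=0xd8
epilogue: pop r2=0x03, sp=0xd9
r1: caller-saved, written=True
r2: callee-saved, written=True
r3: caller-saved, written=False
r6: caller-saved, written=False

SURVIVE = r2,r3,r6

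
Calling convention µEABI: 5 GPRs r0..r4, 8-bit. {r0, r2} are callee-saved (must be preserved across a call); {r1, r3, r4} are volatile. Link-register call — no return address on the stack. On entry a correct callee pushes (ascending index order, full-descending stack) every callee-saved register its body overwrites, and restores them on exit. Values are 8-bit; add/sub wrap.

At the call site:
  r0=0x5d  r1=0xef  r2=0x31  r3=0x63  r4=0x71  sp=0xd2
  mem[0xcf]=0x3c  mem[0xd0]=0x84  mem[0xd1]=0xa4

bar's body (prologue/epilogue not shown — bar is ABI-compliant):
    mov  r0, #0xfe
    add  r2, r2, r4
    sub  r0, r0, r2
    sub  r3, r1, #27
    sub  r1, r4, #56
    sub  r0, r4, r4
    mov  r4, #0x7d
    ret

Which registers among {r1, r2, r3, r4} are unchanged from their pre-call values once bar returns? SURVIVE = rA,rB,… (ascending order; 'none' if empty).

prologue: push r0 → mem[0xd1]=0x5d, sp=0xd1
prologue: push r2 → mem[0xd0]=0x31, sp=0xd0
body[0] mov  r0, #0xfe → r0=0xfe
body[1] add  r2, r2, r4 → r2=0xa2
body[2] sub  r0, r0, r2 → r0=0x5c
body[3] sub  r3, r1, #27 → r3=0xd4
body[4] sub  r1, r4, #56 → r1=0x39
body[5] sub  r0, r4, r4 → r0=0x00
body[6] mov  r4, #0x7d → r4=0x7d
epilogue: pop r2=0x31, sp=0xd1
epilogue: pop r0=0x5d, sp=0xd2
r1: caller-saved, written=True
r2: callee-saved, written=True
r3: caller-saved, written=True
r4: caller-saved, written=True

SURVIVE = r2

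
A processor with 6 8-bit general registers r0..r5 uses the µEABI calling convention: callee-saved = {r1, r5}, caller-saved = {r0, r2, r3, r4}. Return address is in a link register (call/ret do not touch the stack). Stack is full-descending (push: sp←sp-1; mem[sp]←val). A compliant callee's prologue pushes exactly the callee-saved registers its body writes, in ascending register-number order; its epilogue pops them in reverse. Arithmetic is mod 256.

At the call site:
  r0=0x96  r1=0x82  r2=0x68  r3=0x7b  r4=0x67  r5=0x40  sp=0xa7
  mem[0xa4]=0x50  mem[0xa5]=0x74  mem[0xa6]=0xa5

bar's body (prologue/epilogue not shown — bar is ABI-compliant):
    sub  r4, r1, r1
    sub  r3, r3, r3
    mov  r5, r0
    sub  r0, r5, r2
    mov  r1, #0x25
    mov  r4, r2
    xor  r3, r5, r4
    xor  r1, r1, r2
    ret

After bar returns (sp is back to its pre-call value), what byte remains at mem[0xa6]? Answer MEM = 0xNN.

prologue: push r1 -> mem[0xa6]=0x82, sp=0xa6
prologue: push r5 -> mem[0xa5]=0x40, sp=0xa5
body[0] sub  r4, r1, r1 -> r4=0x00
body[1] sub  r3, r3, r3 -> r3=0x00
body[2] mov  r5, r0 -> r5=0x96
body[3] sub  r0, r5, r2 -> r0=0x2e
body[4] mov  r1, #0x25 -> r1=0x25
body[5] mov  r4, r2 -> r4=0x68
body[6] xor  r3, r5, r4 -> r3=0xfe
body[7] xor  r1, r1, r2 -> r1=0x4d
epilogue: pop r5=0x40, sp=0xa6
epilogue: pop r1=0x82, sp=0xa7
prologue pushed ['r1', 'r5'] at ['0xa6', '0xa5']

MEM = 0x82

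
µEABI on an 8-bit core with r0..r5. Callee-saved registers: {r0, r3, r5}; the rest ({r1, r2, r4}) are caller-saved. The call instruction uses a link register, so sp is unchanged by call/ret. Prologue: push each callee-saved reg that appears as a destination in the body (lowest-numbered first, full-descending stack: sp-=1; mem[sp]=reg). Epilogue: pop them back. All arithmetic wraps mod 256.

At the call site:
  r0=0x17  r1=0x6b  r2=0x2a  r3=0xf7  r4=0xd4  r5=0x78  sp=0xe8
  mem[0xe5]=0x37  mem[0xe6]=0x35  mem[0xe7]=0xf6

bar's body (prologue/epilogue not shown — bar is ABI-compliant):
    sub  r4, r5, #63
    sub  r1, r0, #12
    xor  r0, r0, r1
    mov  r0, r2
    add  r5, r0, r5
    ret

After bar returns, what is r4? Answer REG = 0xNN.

REG = 0x39

prologue: push r0 → mem[0xe7]=0x17, sp=0xe7
prologue: push r5 → mem[0xe6]=0x78, sp=0xe6
body[0] sub  r4, r5, #63 → r4=0x39
body[1] sub  r1, r0, #12 → r1=0x0b
body[2] xor  r0, r0, r1 → r0=0x1c
body[3] mov  r0, r2 → r0=0x2a
body[4] add  r5, r0, r5 → r5=0xa2
epilogue: pop r5=0x78, sp=0xe7
epilogue: pop r0=0x17, sp=0xe8
r4 is caller-saved → body value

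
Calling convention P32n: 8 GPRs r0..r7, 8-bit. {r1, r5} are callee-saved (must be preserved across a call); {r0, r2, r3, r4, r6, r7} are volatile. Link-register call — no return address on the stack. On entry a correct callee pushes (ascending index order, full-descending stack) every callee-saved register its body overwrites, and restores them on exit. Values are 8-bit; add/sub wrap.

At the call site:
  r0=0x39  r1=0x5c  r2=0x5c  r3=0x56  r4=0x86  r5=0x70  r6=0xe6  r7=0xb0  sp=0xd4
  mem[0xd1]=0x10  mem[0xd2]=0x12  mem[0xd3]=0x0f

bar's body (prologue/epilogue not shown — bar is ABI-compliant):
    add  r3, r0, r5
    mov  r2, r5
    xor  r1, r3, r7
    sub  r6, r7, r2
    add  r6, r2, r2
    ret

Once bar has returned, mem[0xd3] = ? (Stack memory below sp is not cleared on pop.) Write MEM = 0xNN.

prologue: push r1 → mem[0xd3]=0x5c, sp=0xd3
body[0] add  r3, r0, r5 → r3=0xa9
body[1] mov  r2, r5 → r2=0x70
body[2] xor  r1, r3, r7 → r1=0x19
body[3] sub  r6, r7, r2 → r6=0x40
body[4] add  r6, r2, r2 → r6=0xe0
epilogue: pop r1=0x5c, sp=0xd4
prologue pushed ['r1'] at ['0xd3']

MEM = 0x5c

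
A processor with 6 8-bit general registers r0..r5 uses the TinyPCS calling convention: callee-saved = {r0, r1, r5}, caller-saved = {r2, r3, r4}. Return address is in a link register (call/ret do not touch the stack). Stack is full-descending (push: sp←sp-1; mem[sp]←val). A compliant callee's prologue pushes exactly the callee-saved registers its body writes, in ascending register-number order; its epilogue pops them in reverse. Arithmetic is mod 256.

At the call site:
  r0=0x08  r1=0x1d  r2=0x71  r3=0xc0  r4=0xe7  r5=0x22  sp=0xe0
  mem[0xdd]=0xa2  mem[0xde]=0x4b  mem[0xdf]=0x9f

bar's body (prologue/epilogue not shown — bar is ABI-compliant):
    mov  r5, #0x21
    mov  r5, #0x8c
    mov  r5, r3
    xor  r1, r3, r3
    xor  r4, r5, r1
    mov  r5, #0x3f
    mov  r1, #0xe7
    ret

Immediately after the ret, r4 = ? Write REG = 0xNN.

prologue: push r1 → mem[0xdf]=0x1d, sp=0xdf
prologue: push r5 → mem[0xde]=0x22, sp=0xde
body[0] mov  r5, #0x21 → r5=0x21
body[1] mov  r5, #0x8c → r5=0x8c
body[2] mov  r5, r3 → r5=0xc0
body[3] xor  r1, r3, r3 → r1=0x00
body[4] xor  r4, r5, r1 → r4=0xc0
body[5] mov  r5, #0x3f → r5=0x3f
body[6] mov  r1, #0xe7 → r1=0xe7
epilogue: pop r5=0x22, sp=0xdf
epilogue: pop r1=0x1d, sp=0xe0
r4 is caller-saved → body value

REG = 0xc0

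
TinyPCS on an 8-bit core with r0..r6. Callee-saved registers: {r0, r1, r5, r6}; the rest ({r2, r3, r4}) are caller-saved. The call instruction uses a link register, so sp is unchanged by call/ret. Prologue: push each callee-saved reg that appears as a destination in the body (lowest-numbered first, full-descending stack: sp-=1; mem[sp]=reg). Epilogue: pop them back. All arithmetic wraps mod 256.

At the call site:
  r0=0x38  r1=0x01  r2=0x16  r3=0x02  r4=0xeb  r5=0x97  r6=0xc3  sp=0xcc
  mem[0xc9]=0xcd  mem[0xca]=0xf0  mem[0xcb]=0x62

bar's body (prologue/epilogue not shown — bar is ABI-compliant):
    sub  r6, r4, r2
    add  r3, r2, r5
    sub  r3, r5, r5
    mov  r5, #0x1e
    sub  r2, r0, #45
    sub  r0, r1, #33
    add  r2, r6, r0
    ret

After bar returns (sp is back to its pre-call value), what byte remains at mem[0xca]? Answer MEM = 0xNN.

prologue: push r0 -> mem[0xcb]=0x38, sp=0xcb
prologue: push r5 -> mem[0xca]=0x97, sp=0xca
prologue: push r6 -> mem[0xc9]=0xc3, sp=0xc9
body[0] sub  r6, r4, r2 -> r6=0xd5
body[1] add  r3, r2, r5 -> r3=0xad
body[2] sub  r3, r5, r5 -> r3=0x00
body[3] mov  r5, #0x1e -> r5=0x1e
body[4] sub  r2, r0, #45 -> r2=0x0b
body[5] sub  r0, r1, #33 -> r0=0xe0
body[6] add  r2, r6, r0 -> r2=0xb5
epilogue: pop r6=0xc3, sp=0xca
epilogue: pop r5=0x97, sp=0xcb
epilogue: pop r0=0x38, sp=0xcc
prologue pushed ['r0', 'r5', 'r6'] at ['0xcb', '0xca', '0xc9']

MEM = 0x97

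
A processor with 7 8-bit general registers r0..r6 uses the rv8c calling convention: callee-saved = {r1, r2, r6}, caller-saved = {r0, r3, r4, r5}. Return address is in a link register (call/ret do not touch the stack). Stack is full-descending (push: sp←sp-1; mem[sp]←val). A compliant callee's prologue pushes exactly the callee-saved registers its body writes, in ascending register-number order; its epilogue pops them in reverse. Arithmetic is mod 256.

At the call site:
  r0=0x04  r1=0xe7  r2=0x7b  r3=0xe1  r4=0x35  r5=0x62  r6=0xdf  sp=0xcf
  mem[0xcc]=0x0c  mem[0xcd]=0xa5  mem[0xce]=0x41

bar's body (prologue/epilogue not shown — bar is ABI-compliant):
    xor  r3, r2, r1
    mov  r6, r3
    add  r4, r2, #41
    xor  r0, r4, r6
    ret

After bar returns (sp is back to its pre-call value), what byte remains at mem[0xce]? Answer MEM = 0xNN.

MEM = 0xdf

prologue: push r6 → mem[0xce]=0xdf, sp=0xce
body[0] xor  r3, r2, r1 → r3=0x9c
body[1] mov  r6, r3 → r6=0x9c
body[2] add  r4, r2, #41 → r4=0xa4
body[3] xor  r0, r4, r6 → r0=0x38
epilogue: pop r6=0xdf, sp=0xcf
prologue pushed ['r6'] at ['0xce']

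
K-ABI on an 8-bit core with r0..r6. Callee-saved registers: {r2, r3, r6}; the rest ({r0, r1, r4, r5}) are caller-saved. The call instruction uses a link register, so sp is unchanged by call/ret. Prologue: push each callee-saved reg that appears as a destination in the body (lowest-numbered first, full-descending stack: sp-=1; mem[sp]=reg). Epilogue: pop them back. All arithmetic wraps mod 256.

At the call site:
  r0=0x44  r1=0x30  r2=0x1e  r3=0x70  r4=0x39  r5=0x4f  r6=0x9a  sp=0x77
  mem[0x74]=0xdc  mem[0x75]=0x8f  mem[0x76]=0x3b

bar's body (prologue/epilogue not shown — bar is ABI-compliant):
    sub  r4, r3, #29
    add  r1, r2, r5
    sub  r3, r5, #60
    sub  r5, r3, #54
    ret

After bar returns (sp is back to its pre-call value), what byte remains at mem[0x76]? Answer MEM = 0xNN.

MEM = 0x70

prologue: push r3 → mem[0x76]=0x70, sp=0x76
body[0] sub  r4, r3, #29 → r4=0x53
body[1] add  r1, r2, r5 → r1=0x6d
body[2] sub  r3, r5, #60 → r3=0x13
body[3] sub  r5, r3, #54 → r5=0xdd
epilogue: pop r3=0x70, sp=0x77
prologue pushed ['r3'] at ['0x76']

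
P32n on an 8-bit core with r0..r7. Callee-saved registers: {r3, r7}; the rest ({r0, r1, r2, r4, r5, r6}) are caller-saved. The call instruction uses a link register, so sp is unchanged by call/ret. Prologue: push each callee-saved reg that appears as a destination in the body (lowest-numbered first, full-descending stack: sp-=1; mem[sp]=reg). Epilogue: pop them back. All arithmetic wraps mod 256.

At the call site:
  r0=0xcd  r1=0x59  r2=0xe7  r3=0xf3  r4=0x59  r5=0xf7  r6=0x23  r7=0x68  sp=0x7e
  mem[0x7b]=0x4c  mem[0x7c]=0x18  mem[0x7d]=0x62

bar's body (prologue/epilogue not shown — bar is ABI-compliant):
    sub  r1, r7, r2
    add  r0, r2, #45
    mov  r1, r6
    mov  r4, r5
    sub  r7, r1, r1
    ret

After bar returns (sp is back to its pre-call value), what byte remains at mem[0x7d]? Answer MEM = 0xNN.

MEM = 0x68

prologue: push r7 → mem[0x7d]=0x68, sp=0x7d
body[0] sub  r1, r7, r2 → r1=0x81
body[1] add  r0, r2, #45 → r0=0x14
body[2] mov  r1, r6 → r1=0x23
body[3] mov  r4, r5 → r4=0xf7
body[4] sub  r7, r1, r1 → r7=0x00
epilogue: pop r7=0x68, sp=0x7e
prologue pushed ['r7'] at ['0x7d']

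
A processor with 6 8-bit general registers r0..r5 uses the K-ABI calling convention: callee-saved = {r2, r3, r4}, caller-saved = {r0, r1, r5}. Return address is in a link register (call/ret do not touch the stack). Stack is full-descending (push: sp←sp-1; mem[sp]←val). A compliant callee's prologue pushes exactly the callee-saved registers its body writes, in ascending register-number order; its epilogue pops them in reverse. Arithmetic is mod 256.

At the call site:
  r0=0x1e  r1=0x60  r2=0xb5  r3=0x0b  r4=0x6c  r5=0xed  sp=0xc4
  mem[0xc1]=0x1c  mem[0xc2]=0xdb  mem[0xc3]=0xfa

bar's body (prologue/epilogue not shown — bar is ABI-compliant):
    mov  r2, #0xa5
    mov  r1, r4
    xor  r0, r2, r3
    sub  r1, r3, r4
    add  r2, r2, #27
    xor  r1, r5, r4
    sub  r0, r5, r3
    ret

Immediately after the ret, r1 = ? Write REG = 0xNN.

prologue: push r2 -> mem[0xc3]=0xb5, sp=0xc3
body[0] mov  r2, #0xa5 -> r2=0xa5
body[1] mov  r1, r4 -> r1=0x6c
body[2] xor  r0, r2, r3 -> r0=0xae
body[3] sub  r1, r3, r4 -> r1=0x9f
body[4] add  r2, r2, #27 -> r2=0xc0
body[5] xor  r1, r5, r4 -> r1=0x81
body[6] sub  r0, r5, r3 -> r0=0xe2
epilogue: pop r2=0xb5, sp=0xc4
r1 is caller-saved -> body value

REG = 0x81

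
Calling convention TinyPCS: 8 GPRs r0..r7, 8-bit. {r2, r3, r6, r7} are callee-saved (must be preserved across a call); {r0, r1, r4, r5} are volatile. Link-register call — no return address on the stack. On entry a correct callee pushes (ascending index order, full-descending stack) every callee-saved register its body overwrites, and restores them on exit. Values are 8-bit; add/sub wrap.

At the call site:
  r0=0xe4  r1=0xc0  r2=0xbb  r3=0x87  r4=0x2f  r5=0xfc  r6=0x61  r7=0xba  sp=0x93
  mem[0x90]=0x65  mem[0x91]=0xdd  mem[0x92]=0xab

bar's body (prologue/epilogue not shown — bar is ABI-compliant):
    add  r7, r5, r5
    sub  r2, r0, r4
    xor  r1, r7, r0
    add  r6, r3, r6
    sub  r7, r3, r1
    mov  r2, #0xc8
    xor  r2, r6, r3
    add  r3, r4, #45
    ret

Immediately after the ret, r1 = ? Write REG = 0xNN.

prologue: push r2 → mem[0x92]=0xbb, sp=0x92
prologue: push r3 → mem[0x91]=0x87, sp=0x91
prologue: push r6 → mem[0x90]=0x61, sp=0x90
prologue: push r7 → mem[0x8f]=0xba, sp=0x8f
body[0] add  r7, r5, r5 → r7=0xf8
body[1] sub  r2, r0, r4 → r2=0xb5
body[2] xor  r1, r7, r0 → r1=0x1c
body[3] add  r6, r3, r6 → r6=0xe8
body[4] sub  r7, r3, r1 → r7=0x6b
body[5] mov  r2, #0xc8 → r2=0xc8
body[6] xor  r2, r6, r3 → r2=0x6f
body[7] add  r3, r4, #45 → r3=0x5c
epilogue: pop r7=0xba, sp=0x90
epilogue: pop r6=0x61, sp=0x91
epilogue: pop r3=0x87, sp=0x92
epilogue: pop r2=0xbb, sp=0x93
r1 is caller-saved → body value

REG = 0x1c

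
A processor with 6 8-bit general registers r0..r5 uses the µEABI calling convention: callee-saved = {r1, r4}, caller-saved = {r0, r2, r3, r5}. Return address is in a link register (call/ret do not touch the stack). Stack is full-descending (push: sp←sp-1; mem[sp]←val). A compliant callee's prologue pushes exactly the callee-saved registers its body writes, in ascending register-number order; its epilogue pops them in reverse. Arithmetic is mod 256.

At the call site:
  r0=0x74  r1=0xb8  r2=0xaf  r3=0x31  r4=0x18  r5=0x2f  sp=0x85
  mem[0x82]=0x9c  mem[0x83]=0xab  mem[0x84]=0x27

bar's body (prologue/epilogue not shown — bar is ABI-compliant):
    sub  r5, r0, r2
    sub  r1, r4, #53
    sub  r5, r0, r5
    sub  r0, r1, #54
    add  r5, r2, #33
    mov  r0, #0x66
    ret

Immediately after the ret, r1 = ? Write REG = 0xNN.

REG = 0xb8

prologue: push r1 -> mem[0x84]=0xb8, sp=0x84
body[0] sub  r5, r0, r2 -> r5=0xc5
body[1] sub  r1, r4, #53 -> r1=0xe3
body[2] sub  r5, r0, r5 -> r5=0xaf
body[3] sub  r0, r1, #54 -> r0=0xad
body[4] add  r5, r2, #33 -> r5=0xd0
body[5] mov  r0, #0x66 -> r0=0x66
epilogue: pop r1=0xb8, sp=0x85
r1 is callee-saved -> restored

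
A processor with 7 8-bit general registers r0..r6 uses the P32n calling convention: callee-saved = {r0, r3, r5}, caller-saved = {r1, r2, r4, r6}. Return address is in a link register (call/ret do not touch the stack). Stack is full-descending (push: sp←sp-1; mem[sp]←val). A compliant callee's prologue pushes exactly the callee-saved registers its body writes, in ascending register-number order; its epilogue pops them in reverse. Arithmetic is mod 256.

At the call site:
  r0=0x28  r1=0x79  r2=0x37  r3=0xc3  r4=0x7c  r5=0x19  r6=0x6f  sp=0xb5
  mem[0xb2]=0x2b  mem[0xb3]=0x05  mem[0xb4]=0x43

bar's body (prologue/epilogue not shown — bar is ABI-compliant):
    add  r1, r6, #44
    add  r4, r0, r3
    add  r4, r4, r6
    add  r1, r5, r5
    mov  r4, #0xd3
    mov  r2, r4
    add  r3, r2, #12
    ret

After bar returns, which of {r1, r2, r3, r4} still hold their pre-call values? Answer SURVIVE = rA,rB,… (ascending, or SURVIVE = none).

prologue: push r3 → mem[0xb4]=0xc3, sp=0xb4
body[0] add  r1, r6, #44 → r1=0x9b
body[1] add  r4, r0, r3 → r4=0xeb
body[2] add  r4, r4, r6 → r4=0x5a
body[3] add  r1, r5, r5 → r1=0x32
body[4] mov  r4, #0xd3 → r4=0xd3
body[5] mov  r2, r4 → r2=0xd3
body[6] add  r3, r2, #12 → r3=0xdf
epilogue: pop r3=0xc3, sp=0xb5
r1: caller-saved, written=True
r2: caller-saved, written=True
r3: callee-saved, written=True
r4: caller-saved, written=True

SURVIVE = r3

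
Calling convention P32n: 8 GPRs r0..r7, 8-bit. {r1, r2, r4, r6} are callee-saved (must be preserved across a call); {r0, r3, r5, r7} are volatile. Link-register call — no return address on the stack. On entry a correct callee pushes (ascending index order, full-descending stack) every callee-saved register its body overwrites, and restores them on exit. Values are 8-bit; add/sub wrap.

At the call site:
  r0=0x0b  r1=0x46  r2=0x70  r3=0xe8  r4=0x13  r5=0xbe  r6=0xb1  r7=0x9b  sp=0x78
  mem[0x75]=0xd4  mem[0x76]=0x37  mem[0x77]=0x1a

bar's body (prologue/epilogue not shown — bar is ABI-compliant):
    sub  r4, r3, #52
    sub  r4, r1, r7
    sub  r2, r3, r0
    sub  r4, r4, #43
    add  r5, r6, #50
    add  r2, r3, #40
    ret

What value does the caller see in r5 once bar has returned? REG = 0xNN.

REG = 0xe3

prologue: push r2 -> mem[0x77]=0x70, sp=0x77
prologue: push r4 -> mem[0x76]=0x13, sp=0x76
body[0] sub  r4, r3, #52 -> r4=0xb4
body[1] sub  r4, r1, r7 -> r4=0xab
body[2] sub  r2, r3, r0 -> r2=0xdd
body[3] sub  r4, r4, #43 -> r4=0x80
body[4] add  r5, r6, #50 -> r5=0xe3
body[5] add  r2, r3, #40 -> r2=0x10
epilogue: pop r4=0x13, sp=0x77
epilogue: pop r2=0x70, sp=0x78
r5 is caller-saved -> body value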